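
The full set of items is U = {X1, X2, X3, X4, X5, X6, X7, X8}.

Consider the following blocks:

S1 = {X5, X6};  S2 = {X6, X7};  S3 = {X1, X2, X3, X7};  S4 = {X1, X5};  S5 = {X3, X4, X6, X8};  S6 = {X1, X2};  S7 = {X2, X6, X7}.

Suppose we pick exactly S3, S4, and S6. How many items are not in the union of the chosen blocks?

Union of S3, S4, S6 = {X1, X2, X3, X5, X7}.
Not covered: X4, X6, X8 — 3 items.

3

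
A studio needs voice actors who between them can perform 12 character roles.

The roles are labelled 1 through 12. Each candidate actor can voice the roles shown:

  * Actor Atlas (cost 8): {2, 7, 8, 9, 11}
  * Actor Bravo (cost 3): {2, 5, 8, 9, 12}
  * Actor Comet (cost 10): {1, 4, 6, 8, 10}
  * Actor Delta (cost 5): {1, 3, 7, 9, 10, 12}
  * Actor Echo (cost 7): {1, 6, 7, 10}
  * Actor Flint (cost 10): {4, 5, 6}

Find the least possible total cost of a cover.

Atlas, Delta, Flint together cover every role (Atlas ∪ Delta ∪ Flint = {1, 2, 3, 4, 5, 6, 7, 8, 9, 10, 11, 12}); total cost 8 + 5 + 10 = 23.
The greedy pick Bravo, Delta, Comet, Atlas costs 26; no covering selection beats 23.

23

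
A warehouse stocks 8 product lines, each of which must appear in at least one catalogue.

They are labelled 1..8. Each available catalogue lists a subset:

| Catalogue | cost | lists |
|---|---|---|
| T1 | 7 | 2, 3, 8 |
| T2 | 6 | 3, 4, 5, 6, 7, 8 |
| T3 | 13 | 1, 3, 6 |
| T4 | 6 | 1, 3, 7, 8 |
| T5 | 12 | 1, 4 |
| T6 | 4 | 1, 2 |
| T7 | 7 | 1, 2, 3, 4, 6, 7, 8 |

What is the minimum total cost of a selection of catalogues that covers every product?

T2, T6 together cover every product (T2 ∪ T6 = {1, 2, 3, 4, 5, 6, 7, 8}); total cost 6 + 4 = 10.
No covering selection has total cost below 10.

10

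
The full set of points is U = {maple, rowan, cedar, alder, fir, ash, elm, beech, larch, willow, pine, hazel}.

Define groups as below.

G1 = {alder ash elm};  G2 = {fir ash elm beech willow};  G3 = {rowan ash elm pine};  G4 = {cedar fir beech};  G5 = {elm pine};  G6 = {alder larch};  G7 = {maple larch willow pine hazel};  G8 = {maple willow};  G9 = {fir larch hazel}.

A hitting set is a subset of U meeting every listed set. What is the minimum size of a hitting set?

The 4 points {maple, fir, elm, larch} hit every group.
The groups G4, G5, G6, G8 are pairwise disjoint, so any hitting set needs a separate point for each — at least 4. Hence 4 is optimal.

4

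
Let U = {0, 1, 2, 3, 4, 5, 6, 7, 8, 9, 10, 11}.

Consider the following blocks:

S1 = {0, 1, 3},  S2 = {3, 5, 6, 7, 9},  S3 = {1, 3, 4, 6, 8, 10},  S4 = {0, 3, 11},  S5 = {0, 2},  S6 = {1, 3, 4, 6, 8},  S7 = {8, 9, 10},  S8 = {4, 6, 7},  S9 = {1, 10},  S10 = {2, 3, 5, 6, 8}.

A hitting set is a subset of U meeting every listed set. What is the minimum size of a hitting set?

3

Take H = {0, 6, 10}. Each listed block contains at least one of these, so H is a hitting set of size 3.
The blocks S5, S7, S8 are pairwise disjoint, so any hitting set needs a separate item for each — at least 3. Hence 3 is optimal.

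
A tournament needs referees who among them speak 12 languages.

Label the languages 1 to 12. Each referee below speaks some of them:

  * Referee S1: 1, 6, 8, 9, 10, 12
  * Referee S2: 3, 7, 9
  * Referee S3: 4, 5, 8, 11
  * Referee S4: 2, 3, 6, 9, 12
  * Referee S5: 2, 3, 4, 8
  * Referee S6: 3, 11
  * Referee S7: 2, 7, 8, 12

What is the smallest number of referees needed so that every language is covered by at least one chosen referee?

4

S1 and S2 and S3 and S5 together: S1 ∪ S2 ∪ S3 ∪ S5 = {1, 2, 3, 4, 5, 6, 7, 8, 9, 10, 11, 12} — every language is covered.
No 3 of the 7 referees cover everything (all 35 combinations miss at least one language), so 4 is optimal.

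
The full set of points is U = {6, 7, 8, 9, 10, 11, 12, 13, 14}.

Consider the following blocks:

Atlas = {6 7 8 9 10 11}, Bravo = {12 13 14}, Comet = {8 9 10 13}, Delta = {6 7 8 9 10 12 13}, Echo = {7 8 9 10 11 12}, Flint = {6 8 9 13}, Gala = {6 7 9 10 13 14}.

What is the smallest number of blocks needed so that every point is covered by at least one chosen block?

2

Echo and Gala together: Echo ∪ Gala = {6, 7, 8, 9, 10, 11, 12, 13, 14} — every point is covered.
No single block has all 9 points (the largest, Delta, has 7), so 2 is optimal.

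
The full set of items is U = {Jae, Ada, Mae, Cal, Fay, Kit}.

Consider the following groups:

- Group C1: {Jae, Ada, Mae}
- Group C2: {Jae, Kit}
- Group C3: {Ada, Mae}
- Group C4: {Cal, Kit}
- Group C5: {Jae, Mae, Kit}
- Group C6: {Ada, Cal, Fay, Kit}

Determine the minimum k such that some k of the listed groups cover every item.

C1 and C6 together: C1 ∪ C6 = {Jae, Ada, Mae, Cal, Fay, Kit} — every item is covered.
No single group has all 6 items (the largest, C6, has 4), so 2 is optimal.

2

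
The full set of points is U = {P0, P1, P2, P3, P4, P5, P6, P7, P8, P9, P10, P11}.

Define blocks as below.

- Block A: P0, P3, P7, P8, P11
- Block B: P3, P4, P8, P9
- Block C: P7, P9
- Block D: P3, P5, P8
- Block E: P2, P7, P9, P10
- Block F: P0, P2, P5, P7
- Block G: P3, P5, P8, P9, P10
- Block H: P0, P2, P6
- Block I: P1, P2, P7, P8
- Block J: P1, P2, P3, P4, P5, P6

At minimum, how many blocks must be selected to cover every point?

Take {A, E, J}. Their union is {P0, P1, P2, P3, P4, P5, P6, P7, P8, P9, P10, P11}, which is all 12 points.
Only A contains P11, so A is forced; the remaining 7 points need at least 2 more blocks (each remaining block adds at most 5) — so at least 3 blocks are needed, and 3 is optimal.

3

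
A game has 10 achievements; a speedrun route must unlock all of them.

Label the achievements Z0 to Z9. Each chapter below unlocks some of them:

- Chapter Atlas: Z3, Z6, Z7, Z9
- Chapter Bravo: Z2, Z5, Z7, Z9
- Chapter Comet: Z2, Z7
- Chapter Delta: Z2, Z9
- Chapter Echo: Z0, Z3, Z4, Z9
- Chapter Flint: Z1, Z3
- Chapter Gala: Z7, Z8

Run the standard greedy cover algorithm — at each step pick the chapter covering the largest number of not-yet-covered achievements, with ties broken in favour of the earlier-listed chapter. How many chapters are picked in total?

Greedy: pick Atlas (covers 4 new) → pick Bravo (covers 2 new) → pick Echo (covers 2 new) → pick Flint (covers 1 new) → pick Gala (covers 1 new). Total picks: 5.

5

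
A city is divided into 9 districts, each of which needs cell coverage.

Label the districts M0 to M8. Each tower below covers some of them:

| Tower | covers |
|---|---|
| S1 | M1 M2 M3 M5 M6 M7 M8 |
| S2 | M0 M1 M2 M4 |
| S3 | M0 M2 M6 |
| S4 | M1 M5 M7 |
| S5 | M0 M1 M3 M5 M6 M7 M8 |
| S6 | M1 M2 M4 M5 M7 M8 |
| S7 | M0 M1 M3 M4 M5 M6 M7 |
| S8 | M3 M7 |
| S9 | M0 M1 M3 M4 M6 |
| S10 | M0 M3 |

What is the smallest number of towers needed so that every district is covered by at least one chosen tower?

Take {S6, S7}. Their union is {M0, M1, M2, M3, M4, M5, M6, M7, M8}, which is all 9 districts.
No single tower has all 9 districts (the largest, S1, has 7), so 2 is optimal.

2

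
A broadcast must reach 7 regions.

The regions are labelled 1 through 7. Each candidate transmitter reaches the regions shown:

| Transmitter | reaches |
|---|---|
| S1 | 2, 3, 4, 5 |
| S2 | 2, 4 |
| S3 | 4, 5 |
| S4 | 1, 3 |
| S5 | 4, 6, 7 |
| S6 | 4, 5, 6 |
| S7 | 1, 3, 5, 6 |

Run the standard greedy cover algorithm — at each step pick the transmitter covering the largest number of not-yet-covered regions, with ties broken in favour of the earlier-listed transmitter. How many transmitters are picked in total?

3

Greedy: pick S1 (covers 4 new) → pick S5 (covers 2 new) → pick S4 (covers 1 new). Total picks: 3.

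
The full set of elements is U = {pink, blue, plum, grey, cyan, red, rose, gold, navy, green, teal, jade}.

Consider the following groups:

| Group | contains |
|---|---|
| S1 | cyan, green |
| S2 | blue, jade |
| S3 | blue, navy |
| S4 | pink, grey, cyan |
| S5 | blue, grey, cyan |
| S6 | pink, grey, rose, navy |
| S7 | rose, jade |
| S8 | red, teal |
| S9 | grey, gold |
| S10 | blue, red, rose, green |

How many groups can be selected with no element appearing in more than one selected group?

S1, S3, S7, S8, S9 are pairwise disjoint (S1={cyan,green}; S3={blue,navy}; S7={rose,jade}; S8={red,teal}; S9={grey,gold}).
Every remaining group overlaps one of these, and no 6 of the listed groups are pairwise disjoint, so 5 is the maximum.

5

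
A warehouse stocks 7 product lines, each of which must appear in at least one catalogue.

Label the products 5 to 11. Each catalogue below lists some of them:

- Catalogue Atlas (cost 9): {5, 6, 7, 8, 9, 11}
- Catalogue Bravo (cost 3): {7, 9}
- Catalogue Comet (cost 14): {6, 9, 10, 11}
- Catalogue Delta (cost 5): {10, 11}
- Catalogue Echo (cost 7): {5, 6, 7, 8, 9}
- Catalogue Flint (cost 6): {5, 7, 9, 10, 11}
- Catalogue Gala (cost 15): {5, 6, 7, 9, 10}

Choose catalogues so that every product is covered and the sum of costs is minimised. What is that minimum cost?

Delta, Echo together cover every product (Delta ∪ Echo = {5, 6, 7, 8, 9, 10, 11}); total cost 5 + 7 = 12.
The greedy pick Flint, Echo costs 13; no covering selection beats 12.

12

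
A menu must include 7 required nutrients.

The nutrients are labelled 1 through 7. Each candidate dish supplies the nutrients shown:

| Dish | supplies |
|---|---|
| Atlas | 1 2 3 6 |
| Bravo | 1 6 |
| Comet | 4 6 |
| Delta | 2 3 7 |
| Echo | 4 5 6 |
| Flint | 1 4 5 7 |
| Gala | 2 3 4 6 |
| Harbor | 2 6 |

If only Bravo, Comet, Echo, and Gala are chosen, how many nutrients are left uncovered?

1

Union of Bravo, Comet, Echo, Gala = {1, 2, 3, 4, 5, 6}.
Not covered: 7 — 1 nutrient.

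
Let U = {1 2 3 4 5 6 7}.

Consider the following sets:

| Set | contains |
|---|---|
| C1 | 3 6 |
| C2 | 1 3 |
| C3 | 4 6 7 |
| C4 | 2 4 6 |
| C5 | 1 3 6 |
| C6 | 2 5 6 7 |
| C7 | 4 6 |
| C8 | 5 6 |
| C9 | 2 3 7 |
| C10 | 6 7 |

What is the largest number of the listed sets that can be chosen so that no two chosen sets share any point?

2

C2, C8 are pairwise disjoint (C2={1,3}; C8={5,6}).
Every remaining set overlaps one of these, and no 3 of the listed sets are pairwise disjoint, so 2 is the maximum.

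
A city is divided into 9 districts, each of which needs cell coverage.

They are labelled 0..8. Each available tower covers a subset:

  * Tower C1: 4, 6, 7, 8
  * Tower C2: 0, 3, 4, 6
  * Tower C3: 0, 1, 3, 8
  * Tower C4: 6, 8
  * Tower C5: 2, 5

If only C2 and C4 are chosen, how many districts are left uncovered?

4

Union of C2, C4 = {0, 3, 4, 6, 8}.
Not covered: 1, 2, 5, 7 — 4 districts.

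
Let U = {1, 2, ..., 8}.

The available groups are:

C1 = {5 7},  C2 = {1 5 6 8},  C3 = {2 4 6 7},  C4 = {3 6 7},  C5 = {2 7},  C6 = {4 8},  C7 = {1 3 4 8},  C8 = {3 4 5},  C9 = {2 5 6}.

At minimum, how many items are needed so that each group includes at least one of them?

H = {4, 5, 7} meets every group (each contains at least one member of H), and |H| = 3.
No choice of 2 items meets every group, so 3 is the minimum.

3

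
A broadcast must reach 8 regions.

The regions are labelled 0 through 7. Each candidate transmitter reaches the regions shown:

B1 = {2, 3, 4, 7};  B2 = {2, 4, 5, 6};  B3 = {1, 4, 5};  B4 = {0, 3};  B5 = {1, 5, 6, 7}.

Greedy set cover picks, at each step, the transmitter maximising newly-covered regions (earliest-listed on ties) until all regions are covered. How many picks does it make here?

Greedy: pick B1 (covers 4 new) → pick B5 (covers 3 new) → pick B4 (covers 1 new). Total picks: 3.

3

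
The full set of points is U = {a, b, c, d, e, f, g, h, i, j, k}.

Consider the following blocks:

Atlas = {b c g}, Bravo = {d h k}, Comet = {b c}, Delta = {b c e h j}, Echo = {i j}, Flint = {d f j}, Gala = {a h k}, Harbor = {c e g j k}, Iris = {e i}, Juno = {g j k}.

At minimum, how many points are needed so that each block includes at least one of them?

4

The 4 points {c, e, h, j} hit every block.
The blocks Comet, Flint, Gala, Iris are pairwise disjoint, so any hitting set needs a separate point for each — at least 4. Hence 4 is optimal.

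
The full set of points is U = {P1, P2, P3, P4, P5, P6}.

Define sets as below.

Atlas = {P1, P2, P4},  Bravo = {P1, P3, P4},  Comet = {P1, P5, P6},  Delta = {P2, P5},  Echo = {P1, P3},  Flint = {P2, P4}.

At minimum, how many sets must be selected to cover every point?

3

Bravo, Comet, and Flint cover everything between them: the union {P1, P2, P3, P4, P5, P6} is all of U.
Only Comet contains P6, so Comet is forced; the remaining 3 points need at least 2 more sets (each remaining set adds at most 2) — so at least 3 sets are needed, and 3 is optimal.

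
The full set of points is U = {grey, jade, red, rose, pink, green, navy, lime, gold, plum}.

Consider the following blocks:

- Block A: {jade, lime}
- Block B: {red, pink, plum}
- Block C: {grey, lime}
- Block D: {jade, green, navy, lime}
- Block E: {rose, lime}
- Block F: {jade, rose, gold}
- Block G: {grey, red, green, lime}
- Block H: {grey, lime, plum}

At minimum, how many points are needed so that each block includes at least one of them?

Take T = {jade, pink, lime}. Each listed block contains at least one of these, so T is a hitting set of size 3.
The blocks B, C, F are pairwise disjoint, so any hitting set needs a separate point for each — at least 3. Hence 3 is optimal.

3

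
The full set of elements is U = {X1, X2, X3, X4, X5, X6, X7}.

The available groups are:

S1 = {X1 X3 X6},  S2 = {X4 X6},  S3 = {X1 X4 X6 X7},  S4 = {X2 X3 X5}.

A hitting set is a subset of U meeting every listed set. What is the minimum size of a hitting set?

H = {X3, X6} meets every group (each contains at least one member of H), and |H| = 2.
The groups S3, S4 are pairwise disjoint, so any hitting set needs a separate element for each — at least 2. Hence 2 is optimal.

2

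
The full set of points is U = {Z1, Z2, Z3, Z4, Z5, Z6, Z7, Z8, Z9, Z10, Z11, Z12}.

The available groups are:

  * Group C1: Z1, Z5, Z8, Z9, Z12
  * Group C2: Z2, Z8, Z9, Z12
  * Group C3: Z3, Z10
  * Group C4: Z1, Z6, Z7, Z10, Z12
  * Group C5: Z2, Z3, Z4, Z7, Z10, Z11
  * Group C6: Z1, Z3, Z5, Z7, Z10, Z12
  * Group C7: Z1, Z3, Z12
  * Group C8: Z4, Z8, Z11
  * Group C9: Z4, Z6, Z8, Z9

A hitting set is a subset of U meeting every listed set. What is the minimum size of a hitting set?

3

Take H = {Z4, Z10, Z12}. Each listed group contains at least one of these, so H is a hitting set of size 3.
No choice of 2 points meets every group, so 3 is the minimum.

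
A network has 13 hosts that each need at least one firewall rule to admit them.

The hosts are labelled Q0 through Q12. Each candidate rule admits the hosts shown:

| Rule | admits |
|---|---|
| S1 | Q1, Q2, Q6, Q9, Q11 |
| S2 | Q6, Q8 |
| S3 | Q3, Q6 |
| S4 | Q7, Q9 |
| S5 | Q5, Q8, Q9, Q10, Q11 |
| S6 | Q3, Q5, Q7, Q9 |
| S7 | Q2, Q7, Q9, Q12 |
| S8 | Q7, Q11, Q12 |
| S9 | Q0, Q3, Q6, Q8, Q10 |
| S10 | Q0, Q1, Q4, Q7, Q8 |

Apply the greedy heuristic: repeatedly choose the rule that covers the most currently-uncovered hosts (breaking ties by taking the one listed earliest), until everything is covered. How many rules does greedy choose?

Greedy: pick S1 (covers 5 new) → pick S9 (covers 4 new) → pick S6 (covers 2 new) → pick S7 (covers 1 new) → pick S10 (covers 1 new). Total picks: 5.
(The true minimum cover uses only 4 rules, so greedy is not optimal here.)

5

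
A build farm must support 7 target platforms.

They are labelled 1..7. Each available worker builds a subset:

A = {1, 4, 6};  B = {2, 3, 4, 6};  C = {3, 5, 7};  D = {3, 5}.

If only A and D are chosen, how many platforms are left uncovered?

Union of A, D = {1, 3, 4, 5, 6}.
Not covered: 2, 7 — 2 platforms.

2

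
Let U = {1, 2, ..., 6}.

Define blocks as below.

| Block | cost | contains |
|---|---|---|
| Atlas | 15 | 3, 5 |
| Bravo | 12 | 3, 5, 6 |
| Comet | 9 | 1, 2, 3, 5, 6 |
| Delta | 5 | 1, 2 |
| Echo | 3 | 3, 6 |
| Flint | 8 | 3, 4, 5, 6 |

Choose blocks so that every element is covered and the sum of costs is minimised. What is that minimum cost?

Delta, Flint together cover every element (Delta ∪ Flint = {1, 2, 3, 4, 5, 6}); total cost 5 + 8 = 13.
The greedy pick Echo, Delta, Flint costs 16; no covering selection beats 13.

13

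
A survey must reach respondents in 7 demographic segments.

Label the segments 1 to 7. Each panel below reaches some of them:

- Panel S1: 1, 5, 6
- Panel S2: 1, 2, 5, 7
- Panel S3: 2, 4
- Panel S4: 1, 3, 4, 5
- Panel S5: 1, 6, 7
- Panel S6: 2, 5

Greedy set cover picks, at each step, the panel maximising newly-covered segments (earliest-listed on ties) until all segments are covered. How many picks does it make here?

Greedy: pick S2 (covers 4 new) → pick S4 (covers 2 new) → pick S1 (covers 1 new). Total picks: 3.

3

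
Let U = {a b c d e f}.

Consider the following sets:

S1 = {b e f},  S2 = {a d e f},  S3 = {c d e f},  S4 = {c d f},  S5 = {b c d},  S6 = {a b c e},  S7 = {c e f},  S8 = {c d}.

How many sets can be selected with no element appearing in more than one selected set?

2

S1, S8 are pairwise disjoint (S1={b,e,f}; S8={c,d}).
Every remaining set overlaps one of these, and no 3 of the listed sets are pairwise disjoint, so 2 is the maximum.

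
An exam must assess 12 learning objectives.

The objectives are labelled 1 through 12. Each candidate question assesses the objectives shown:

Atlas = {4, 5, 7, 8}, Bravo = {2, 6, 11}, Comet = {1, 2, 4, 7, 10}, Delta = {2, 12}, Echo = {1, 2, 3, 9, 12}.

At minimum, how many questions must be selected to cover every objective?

4

Take {Atlas, Bravo, Comet, Echo}. Their union is {1, 2, 3, 4, 5, 6, 7, 8, 9, 10, 11, 12}, which is all 12 objectives.
Only Bravo contains 6, so Bravo is forced; the remaining 9 objectives need at least 3 more questions (each remaining question adds at most 4) — so at least 4 questions are needed, and 4 is optimal.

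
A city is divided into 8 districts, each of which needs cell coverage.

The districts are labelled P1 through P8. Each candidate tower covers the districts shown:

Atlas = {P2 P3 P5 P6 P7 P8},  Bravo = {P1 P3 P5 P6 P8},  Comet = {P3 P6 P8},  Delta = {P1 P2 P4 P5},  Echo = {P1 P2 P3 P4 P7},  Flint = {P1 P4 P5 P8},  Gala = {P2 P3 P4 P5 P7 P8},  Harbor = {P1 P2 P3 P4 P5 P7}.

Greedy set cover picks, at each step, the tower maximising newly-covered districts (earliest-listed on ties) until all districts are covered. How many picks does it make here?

Greedy: pick Atlas (covers 6 new) → pick Delta (covers 2 new). Total picks: 2.

2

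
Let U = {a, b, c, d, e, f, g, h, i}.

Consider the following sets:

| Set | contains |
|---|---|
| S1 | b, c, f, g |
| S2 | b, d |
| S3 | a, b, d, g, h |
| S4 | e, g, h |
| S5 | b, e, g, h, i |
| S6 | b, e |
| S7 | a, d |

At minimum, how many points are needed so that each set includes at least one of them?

3

Take T = {b, d, g}. Each listed set contains at least one of these, so T is a hitting set of size 3.
No choice of 2 points meets every set, so 3 is the minimum.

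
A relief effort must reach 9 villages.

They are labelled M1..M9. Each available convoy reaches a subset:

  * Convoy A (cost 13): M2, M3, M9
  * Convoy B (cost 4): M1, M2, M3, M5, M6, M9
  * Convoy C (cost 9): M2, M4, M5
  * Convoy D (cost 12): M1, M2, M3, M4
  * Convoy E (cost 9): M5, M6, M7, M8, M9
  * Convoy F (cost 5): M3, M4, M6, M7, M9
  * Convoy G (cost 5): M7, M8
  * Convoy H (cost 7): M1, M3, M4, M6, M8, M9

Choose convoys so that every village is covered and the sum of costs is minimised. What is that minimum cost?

14

B, F, G together cover every village (B ∪ F ∪ G = {M1, M2, M3, M4, M5, M6, M7, M8, M9}); total cost 4 + 5 + 5 = 14.
No covering selection has total cost below 14.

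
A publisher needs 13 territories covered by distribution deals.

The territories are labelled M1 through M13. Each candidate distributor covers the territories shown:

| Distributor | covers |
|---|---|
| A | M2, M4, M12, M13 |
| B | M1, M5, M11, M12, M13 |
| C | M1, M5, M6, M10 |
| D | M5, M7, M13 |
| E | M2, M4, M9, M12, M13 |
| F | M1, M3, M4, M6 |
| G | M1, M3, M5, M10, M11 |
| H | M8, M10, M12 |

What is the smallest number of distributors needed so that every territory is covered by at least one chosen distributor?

Take {C, D, E, G, H}. Their union is {M1, M2, M3, M4, M5, M6, M7, M8, M9, M10, M11, M12, M13}, which is all 13 territories.
No 4 of the 8 distributors cover everything (all 70 combinations miss at least one territory), so 5 is optimal.

5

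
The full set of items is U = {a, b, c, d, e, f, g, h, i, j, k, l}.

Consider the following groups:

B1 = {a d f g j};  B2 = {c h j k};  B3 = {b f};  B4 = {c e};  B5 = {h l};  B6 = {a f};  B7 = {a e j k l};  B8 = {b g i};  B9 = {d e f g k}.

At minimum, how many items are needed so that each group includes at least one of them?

4

Take T = {a, b, e, h}. Each listed group contains at least one of these, so T is a hitting set of size 4.
The groups B4, B5, B6, B8 are pairwise disjoint, so any hitting set needs a separate item for each — at least 4. Hence 4 is optimal.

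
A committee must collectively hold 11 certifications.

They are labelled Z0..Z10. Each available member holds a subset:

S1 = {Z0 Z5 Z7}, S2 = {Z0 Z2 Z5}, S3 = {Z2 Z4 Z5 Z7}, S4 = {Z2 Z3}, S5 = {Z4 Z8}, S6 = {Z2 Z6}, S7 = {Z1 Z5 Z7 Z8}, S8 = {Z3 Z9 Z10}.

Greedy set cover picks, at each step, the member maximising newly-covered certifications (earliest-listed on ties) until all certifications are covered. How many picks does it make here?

Greedy: pick S3 (covers 4 new) → pick S8 (covers 3 new) → pick S7 (covers 2 new) → pick S1 (covers 1 new) → pick S6 (covers 1 new). Total picks: 5.

5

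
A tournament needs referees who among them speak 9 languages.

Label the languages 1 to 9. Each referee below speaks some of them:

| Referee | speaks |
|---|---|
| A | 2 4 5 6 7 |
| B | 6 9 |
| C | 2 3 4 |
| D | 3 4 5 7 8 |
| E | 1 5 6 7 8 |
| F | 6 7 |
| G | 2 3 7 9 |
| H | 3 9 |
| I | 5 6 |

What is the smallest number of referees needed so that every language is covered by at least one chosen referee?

3

Take {B, C, E}. Their union is {1, 2, 3, 4, 5, 6, 7, 8, 9}, which is all 9 languages.
Only E contains 1, so E is forced; the remaining 4 languages need at least 2 more referees (each remaining referee adds at most 3) — so at least 3 referees are needed, and 3 is optimal.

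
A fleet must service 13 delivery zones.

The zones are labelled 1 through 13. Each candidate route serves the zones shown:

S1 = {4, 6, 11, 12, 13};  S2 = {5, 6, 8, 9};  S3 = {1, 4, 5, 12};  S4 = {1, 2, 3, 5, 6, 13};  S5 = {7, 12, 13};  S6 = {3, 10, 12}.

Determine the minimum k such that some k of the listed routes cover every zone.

Take {S1, S2, S4, S5, S6}. Their union is {1, 2, 3, 4, 5, 6, 7, 8, 9, 10, 11, 12, 13}, which is all 13 zones.
No 4 of the 6 routes cover everything (all 15 combinations miss at least one zone), so 5 is optimal.

5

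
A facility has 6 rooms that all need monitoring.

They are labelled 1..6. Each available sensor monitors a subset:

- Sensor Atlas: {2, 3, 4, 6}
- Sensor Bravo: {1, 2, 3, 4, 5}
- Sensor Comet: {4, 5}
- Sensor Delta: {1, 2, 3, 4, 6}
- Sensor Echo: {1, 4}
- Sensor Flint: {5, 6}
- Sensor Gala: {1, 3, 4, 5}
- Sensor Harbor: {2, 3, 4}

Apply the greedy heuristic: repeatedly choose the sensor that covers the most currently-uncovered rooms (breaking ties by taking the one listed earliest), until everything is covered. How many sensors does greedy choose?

Greedy: pick Bravo (covers 5 new) → pick Atlas (covers 1 new). Total picks: 2.

2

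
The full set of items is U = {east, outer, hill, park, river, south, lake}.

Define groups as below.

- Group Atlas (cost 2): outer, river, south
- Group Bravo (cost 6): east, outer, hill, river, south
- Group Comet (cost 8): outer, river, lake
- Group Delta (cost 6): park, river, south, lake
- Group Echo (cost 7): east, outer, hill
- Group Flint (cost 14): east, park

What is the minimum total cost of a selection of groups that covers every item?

Bravo, Delta together cover every item (Bravo ∪ Delta = {east, outer, hill, park, river, south, lake}); total cost 6 + 6 = 12.
The greedy pick Atlas, Bravo, Delta costs 14; no covering selection beats 12.

12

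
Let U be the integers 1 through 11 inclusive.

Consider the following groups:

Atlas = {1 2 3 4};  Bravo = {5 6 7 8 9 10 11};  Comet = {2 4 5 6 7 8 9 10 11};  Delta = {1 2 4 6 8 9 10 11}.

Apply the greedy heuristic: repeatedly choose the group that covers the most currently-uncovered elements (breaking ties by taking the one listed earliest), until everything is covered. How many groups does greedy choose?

Greedy: pick Comet (covers 9 new) → pick Atlas (covers 2 new). Total picks: 2.

2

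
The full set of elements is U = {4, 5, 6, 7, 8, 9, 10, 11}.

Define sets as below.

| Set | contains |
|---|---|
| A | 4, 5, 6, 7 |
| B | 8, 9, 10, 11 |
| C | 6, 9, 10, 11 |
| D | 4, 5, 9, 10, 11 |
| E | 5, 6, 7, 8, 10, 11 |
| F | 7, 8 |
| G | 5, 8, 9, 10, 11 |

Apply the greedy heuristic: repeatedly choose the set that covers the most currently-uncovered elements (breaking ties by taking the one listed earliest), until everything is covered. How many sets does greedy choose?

Greedy: pick E (covers 6 new) → pick D (covers 2 new). Total picks: 2.

2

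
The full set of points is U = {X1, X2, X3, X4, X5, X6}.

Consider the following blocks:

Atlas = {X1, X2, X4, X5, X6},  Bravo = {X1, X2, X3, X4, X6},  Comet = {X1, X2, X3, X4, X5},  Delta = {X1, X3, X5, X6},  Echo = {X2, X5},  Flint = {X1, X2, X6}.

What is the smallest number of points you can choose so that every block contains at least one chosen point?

2

Take H = {X2, X6}. Each listed block contains at least one of these, so H is a hitting set of size 2.
No single point lies in every block, so at least 2 are needed and 2 is optimal.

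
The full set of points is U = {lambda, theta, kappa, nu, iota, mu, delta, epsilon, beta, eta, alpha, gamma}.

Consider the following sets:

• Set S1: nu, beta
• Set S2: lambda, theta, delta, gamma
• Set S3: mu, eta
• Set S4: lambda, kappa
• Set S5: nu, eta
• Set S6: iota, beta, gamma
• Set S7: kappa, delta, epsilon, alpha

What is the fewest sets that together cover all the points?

5

S2, S3, S5, S6, and S7 cover everything between them: the union {lambda, theta, kappa, nu, iota, mu, delta, epsilon, beta, eta, alpha, gamma} is all of U.
No 4 of the 7 sets cover everything (all 35 combinations miss at least one point), so 5 is optimal.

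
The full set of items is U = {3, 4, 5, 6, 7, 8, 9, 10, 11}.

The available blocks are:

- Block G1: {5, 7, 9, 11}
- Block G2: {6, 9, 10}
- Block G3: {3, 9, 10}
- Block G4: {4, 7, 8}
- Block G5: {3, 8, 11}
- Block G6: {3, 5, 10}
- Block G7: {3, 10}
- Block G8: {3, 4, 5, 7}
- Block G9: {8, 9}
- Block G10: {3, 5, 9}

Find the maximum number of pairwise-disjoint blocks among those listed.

2

G4, G10 are pairwise disjoint (G4={4,7,8}; G10={3,5,9}).
Every remaining block overlaps one of these, and no 3 of the listed blocks are pairwise disjoint, so 2 is the maximum.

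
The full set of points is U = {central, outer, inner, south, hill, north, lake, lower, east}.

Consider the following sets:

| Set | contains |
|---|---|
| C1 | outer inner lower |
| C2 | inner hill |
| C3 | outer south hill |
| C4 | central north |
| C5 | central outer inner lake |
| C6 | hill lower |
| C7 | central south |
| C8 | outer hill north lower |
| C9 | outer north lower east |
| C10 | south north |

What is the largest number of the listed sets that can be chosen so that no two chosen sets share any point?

C2, C7, C9 are pairwise disjoint (C2={inner,hill}; C7={central,south}; C9={outer,north,lower,east}).
Every remaining set overlaps one of these, and no 4 of the listed sets are pairwise disjoint, so 3 is the maximum.

3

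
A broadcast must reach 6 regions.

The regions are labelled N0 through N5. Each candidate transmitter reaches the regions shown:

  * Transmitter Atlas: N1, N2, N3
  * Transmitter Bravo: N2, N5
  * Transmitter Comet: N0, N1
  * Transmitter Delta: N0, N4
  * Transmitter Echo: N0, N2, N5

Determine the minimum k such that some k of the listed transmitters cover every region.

3

Take {Atlas, Bravo, Delta}. Their union is {N0, N1, N2, N3, N4, N5}, which is all 6 regions.
Only Atlas contains N3, so Atlas is forced; the remaining 3 regions need at least 2 more transmitters (each remaining transmitter adds at most 2) — so at least 3 transmitters are needed, and 3 is optimal.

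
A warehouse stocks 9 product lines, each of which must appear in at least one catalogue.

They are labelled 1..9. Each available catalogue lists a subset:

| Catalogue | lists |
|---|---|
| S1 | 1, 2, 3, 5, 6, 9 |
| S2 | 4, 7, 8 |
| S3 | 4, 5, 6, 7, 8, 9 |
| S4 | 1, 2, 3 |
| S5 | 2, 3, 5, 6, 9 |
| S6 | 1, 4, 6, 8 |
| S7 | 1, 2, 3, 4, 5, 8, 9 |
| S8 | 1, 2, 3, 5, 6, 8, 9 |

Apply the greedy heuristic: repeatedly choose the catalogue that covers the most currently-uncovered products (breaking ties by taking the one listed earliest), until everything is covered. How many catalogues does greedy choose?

2

Greedy: pick S7 (covers 7 new) → pick S3 (covers 2 new). Total picks: 2.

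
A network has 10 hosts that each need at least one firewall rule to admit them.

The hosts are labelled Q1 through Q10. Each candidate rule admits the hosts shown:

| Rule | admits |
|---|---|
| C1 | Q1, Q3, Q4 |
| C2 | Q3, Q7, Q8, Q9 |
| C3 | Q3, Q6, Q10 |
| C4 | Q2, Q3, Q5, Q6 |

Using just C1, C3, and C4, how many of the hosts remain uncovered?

Union of C1, C3, C4 = {Q1, Q2, Q3, Q4, Q5, Q6, Q10}.
Not covered: Q7, Q8, Q9 — 3 hosts.

3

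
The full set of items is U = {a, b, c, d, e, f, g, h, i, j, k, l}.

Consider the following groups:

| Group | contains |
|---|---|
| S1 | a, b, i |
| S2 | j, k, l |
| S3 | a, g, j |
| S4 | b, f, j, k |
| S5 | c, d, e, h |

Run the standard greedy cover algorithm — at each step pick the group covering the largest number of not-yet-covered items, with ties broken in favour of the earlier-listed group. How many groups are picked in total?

5

Greedy: pick S4 (covers 4 new) → pick S5 (covers 4 new) → pick S1 (covers 2 new) → pick S2 (covers 1 new) → pick S3 (covers 1 new). Total picks: 5.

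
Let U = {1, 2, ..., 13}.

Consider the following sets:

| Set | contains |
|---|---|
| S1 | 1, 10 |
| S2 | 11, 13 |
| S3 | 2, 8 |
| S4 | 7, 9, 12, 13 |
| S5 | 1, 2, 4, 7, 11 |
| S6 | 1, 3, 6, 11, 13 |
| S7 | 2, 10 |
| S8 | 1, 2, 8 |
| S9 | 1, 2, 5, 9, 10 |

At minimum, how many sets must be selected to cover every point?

Take {S4, S5, S6, S8, S9}. Their union is {1, 2, 3, 4, 5, 6, 7, 8, 9, 10, 11, 12, 13}, which is all 13 points.
No 4 of the 9 sets cover everything (all 126 combinations miss at least one point), so 5 is optimal.

5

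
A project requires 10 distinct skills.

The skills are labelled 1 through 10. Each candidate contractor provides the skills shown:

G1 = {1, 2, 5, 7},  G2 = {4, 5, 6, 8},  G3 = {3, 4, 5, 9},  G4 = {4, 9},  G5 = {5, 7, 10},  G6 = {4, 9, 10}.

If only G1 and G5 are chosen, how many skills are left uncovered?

Union of G1, G5 = {1, 2, 5, 7, 10}.
Not covered: 3, 4, 6, 8, 9 — 5 skills.

5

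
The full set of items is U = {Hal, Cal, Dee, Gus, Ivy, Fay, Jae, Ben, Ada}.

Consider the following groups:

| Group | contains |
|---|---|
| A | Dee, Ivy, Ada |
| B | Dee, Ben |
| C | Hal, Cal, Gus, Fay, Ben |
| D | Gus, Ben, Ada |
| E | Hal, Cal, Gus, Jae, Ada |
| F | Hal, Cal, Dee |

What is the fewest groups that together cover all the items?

3

Take {A, C, E}. Their union is {Hal, Cal, Dee, Gus, Ivy, Fay, Jae, Ben, Ada}, which is all 9 items.
Only A contains Ivy, so A is forced; the remaining 6 items need at least 2 more groups (each remaining group adds at most 5) — so at least 3 groups are needed, and 3 is optimal.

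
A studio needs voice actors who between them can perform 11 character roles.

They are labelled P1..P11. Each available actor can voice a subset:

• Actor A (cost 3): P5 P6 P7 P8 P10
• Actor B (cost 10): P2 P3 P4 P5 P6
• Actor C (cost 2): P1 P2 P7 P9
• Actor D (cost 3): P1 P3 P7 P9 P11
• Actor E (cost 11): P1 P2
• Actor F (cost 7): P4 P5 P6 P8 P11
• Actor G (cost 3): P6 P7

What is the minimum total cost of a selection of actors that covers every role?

A, C, D, F together cover every role (A ∪ C ∪ D ∪ F = {P1, P2, P3, P4, P5, P6, P7, P8, P9, P10, P11}); total cost 3 + 2 + 3 + 7 = 15.
No covering selection has total cost below 15.

15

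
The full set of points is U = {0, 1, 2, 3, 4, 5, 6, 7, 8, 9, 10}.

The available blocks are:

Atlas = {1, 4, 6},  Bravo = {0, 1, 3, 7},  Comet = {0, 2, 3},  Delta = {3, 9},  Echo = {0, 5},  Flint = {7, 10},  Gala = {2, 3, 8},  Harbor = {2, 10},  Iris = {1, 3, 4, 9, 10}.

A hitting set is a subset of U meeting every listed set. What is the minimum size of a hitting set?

The 4 points {0, 3, 4, 10} hit every block.
The blocks Atlas, Echo, Flint, Gala are pairwise disjoint, so any hitting set needs a separate point for each — at least 4. Hence 4 is optimal.

4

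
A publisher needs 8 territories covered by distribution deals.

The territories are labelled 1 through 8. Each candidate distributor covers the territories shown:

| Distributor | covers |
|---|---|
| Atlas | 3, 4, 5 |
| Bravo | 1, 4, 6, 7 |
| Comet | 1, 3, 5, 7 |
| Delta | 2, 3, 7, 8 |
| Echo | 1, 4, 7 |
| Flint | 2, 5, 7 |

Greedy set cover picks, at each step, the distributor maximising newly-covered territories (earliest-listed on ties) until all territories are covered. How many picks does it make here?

3

Greedy: pick Bravo (covers 4 new) → pick Delta (covers 3 new) → pick Atlas (covers 1 new). Total picks: 3.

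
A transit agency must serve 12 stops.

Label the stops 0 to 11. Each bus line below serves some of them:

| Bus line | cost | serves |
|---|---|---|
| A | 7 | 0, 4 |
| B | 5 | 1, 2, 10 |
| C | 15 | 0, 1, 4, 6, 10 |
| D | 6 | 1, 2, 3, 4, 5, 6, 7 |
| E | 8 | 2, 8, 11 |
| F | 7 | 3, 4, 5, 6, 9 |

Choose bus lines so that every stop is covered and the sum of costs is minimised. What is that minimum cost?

33

A, B, D, E, F together cover every stop (A ∪ B ∪ D ∪ E ∪ F = {0, 1, 2, 3, 4, 5, 6, 7, 8, 9, 10, 11}); total cost 7 + 5 + 6 + 8 + 7 = 33.
No covering selection has total cost below 33.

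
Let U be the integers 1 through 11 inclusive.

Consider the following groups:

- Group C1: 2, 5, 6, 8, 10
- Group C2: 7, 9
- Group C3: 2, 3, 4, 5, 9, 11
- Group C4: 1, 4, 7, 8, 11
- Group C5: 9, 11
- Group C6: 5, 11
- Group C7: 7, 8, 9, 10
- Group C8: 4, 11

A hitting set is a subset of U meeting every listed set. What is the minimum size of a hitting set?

3

The 3 items {7, 8, 11} hit every group.
The groups C1, C2, C8 are pairwise disjoint, so any hitting set needs a separate item for each — at least 3. Hence 3 is optimal.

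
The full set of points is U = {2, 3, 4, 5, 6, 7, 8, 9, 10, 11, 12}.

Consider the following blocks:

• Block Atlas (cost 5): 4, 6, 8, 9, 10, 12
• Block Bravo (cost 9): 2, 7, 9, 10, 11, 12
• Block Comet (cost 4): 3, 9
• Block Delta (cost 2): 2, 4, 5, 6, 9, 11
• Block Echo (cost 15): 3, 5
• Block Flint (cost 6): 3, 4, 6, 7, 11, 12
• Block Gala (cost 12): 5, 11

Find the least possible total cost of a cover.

Atlas, Delta, Flint together cover every point (Atlas ∪ Delta ∪ Flint = {2, 3, 4, 5, 6, 7, 8, 9, 10, 11, 12}); total cost 5 + 2 + 6 = 13.
No covering selection has total cost below 13.

13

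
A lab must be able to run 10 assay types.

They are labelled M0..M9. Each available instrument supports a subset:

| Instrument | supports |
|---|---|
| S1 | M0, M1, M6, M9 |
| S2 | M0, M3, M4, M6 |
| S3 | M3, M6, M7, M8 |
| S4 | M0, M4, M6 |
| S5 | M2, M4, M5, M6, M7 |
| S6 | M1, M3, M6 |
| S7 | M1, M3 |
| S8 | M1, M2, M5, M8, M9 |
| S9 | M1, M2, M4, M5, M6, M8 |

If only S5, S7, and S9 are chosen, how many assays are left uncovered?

Union of S5, S7, S9 = {M1, M2, M3, M4, M5, M6, M7, M8}.
Not covered: M0, M9 — 2 assays.

2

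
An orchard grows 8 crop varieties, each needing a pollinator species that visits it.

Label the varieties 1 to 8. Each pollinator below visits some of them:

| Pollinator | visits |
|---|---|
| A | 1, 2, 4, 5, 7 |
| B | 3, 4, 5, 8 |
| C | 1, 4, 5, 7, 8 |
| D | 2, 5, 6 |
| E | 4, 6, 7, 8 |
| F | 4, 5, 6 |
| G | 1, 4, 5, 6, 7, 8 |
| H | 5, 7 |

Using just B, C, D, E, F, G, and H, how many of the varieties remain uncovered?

Union of B, C, D, E, F, G, H = {1, 2, 3, 4, 5, 6, 7, 8} — that's every variety, so 0 are uncovered.

0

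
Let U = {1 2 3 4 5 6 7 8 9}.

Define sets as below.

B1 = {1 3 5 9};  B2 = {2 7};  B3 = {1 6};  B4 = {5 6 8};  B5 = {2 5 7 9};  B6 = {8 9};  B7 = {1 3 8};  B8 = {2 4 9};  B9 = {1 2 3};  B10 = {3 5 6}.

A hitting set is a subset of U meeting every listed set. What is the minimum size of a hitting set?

The 4 items {1, 2, 5, 9} hit every set.
No choice of 3 items meets every set, so 4 is the minimum.

4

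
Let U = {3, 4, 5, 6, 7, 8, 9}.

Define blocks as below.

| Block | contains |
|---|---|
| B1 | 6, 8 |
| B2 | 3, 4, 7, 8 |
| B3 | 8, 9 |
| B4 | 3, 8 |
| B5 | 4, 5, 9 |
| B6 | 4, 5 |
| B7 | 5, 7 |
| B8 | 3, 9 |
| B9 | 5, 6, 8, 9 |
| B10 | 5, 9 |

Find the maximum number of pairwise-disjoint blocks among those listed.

3

B1, B6, B8 are pairwise disjoint (B1={6,8}; B6={4,5}; B8={3,9}).
Every remaining block overlaps one of these, and no 4 of the listed blocks are pairwise disjoint, so 3 is the maximum.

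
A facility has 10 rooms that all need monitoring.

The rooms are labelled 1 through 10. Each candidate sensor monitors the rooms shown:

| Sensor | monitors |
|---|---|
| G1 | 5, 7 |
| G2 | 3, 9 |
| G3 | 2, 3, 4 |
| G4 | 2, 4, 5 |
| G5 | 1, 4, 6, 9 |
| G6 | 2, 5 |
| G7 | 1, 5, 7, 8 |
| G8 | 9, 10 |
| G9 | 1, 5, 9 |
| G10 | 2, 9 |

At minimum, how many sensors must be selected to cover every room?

4

G3 and G5 and G7 and G8 together: G3 ∪ G5 ∪ G7 ∪ G8 = {1, 2, 3, 4, 5, 6, 7, 8, 9, 10} — every room is covered.
No 3 of the 10 sensors cover everything (all 120 combinations miss at least one room), so 4 is optimal.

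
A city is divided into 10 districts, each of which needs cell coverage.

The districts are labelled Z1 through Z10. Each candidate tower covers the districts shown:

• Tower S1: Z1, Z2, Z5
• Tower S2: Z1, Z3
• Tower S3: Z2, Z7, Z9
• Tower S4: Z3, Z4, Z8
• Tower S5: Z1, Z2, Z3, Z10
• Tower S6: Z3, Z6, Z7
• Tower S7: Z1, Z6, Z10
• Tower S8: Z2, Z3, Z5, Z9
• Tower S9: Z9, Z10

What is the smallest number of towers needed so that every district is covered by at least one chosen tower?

4

Take {S4, S5, S6, S8}. Their union is {Z1, Z2, Z3, Z4, Z5, Z6, Z7, Z8, Z9, Z10}, which is all 10 districts.
Only S4 contains Z4, so S4 is forced; the remaining 7 districts need at least 3 more towers (each remaining tower adds at most 3) — so at least 4 towers are needed, and 4 is optimal.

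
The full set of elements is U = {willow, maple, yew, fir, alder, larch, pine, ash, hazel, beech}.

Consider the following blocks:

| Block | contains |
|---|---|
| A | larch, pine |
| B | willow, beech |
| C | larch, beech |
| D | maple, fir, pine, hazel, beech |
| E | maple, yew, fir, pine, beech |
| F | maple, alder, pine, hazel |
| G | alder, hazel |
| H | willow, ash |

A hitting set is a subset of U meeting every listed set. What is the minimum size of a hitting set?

Take T = {willow, alder, pine, beech}. Each listed block contains at least one of these, so T is a hitting set of size 4.
No choice of 3 elements meets every block, so 4 is the minimum.

4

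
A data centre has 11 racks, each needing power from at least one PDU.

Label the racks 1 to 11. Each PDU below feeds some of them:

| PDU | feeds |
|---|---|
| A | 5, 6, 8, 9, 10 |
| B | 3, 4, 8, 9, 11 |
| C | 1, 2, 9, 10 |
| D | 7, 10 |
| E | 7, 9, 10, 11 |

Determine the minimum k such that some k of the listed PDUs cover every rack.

Take {A, B, C, D}. Their union is {1, 2, 3, 4, 5, 6, 7, 8, 9, 10, 11}, which is all 11 racks.
No 3 of the 5 PDUs cover everything (all 10 combinations miss at least one rack), so 4 is optimal.

4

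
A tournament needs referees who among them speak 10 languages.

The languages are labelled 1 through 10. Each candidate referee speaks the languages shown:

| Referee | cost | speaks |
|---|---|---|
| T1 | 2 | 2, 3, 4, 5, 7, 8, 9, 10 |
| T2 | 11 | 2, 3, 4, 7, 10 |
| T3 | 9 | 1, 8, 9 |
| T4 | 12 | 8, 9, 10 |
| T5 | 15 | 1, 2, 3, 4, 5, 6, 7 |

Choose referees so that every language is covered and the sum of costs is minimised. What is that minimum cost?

17

T1, T5 together cover every language (T1 ∪ T5 = {1, 2, 3, 4, 5, 6, 7, 8, 9, 10}); total cost 2 + 15 = 17.
No covering selection has total cost below 17.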